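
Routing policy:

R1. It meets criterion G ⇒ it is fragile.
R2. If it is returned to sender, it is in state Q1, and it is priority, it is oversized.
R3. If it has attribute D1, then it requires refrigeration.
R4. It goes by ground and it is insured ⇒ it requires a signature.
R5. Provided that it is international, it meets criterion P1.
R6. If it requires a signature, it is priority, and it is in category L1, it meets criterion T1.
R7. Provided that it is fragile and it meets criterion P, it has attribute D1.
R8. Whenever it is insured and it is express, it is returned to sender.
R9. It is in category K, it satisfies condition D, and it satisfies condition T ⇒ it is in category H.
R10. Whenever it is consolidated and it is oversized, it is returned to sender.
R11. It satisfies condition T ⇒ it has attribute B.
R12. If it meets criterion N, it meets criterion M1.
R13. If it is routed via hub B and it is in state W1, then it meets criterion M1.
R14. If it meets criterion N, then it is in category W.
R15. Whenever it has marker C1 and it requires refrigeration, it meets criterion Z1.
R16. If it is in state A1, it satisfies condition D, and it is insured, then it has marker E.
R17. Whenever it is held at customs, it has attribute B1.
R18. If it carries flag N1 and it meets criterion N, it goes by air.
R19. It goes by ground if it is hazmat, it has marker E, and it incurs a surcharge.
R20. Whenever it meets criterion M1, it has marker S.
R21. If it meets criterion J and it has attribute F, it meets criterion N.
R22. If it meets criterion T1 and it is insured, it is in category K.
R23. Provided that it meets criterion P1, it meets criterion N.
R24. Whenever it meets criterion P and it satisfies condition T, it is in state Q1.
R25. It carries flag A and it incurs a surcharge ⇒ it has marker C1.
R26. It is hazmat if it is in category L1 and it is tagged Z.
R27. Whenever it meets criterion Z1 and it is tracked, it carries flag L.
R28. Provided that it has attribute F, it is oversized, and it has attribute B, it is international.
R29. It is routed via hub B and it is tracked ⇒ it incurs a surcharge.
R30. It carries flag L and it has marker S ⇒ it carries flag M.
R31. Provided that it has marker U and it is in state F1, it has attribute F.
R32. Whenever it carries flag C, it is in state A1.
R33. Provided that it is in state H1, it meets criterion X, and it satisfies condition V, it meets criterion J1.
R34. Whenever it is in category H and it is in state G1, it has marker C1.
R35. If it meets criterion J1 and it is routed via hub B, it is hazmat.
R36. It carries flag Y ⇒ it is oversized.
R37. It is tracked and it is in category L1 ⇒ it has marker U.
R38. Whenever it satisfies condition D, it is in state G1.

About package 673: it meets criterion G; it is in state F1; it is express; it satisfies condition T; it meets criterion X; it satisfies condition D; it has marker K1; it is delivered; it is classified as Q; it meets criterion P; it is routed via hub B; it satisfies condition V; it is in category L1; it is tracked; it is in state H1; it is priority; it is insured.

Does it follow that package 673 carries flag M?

Forward chaining from the given facts derives: is fragile, has attribute D1, is returned to sender, has attribute B, is in state Q1, incurs a surcharge, meets criterion J1, is hazmat, has marker U, is in state G1, is oversized, requires refrigeration, has attribute F, is international, meets criterion P1, meets criterion N, meets criterion M1, is in category W, has marker S.
The only rule concluding "it carries flag M" is R30, which needs "it carries flag L"; that is never established.

No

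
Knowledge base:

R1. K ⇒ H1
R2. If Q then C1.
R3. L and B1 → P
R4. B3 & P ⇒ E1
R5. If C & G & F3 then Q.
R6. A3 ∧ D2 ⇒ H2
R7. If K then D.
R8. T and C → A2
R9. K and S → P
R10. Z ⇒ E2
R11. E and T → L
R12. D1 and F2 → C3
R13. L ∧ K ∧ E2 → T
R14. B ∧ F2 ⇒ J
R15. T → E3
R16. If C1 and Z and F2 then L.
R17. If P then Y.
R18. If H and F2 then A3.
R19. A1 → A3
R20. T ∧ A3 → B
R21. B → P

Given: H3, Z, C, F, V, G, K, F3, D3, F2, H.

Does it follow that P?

Yes

Q  (by R5: C, G, F3)
E2  (by R10: Z)
A3  (by R18: H, F2)
C1  (by R2: Q)
L  (by R16: C1, Z, F2)
T  (by R13: L, K, E2)
B  (by R20: T, A3)
P  (by R21: B)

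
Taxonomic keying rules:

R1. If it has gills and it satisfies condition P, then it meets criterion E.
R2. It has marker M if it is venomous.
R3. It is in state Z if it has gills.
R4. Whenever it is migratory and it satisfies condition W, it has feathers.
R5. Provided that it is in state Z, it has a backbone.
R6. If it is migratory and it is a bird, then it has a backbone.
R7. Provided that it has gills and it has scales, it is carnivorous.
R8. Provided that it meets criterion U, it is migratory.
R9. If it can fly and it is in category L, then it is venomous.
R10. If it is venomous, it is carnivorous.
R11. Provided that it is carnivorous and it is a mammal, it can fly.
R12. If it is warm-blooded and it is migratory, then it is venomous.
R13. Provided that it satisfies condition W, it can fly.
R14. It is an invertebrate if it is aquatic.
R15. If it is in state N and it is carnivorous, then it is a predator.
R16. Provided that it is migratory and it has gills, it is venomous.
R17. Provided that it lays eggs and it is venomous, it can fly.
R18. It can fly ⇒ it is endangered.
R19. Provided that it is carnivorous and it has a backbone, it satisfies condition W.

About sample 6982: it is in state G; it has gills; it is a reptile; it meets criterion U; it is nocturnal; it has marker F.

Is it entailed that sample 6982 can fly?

Yes

By R3 (it has gills): it is in state Z.
By R5 (it is in state Z): it has a backbone.
By R8 (it meets criterion U): it is migratory.
By R16 (it is migratory, it has gills): it is venomous.
By R10 (it is venomous): it is carnivorous.
By R19 (it is carnivorous, it has a backbone): it satisfies condition W.
By R13 (it satisfies condition W): it can fly.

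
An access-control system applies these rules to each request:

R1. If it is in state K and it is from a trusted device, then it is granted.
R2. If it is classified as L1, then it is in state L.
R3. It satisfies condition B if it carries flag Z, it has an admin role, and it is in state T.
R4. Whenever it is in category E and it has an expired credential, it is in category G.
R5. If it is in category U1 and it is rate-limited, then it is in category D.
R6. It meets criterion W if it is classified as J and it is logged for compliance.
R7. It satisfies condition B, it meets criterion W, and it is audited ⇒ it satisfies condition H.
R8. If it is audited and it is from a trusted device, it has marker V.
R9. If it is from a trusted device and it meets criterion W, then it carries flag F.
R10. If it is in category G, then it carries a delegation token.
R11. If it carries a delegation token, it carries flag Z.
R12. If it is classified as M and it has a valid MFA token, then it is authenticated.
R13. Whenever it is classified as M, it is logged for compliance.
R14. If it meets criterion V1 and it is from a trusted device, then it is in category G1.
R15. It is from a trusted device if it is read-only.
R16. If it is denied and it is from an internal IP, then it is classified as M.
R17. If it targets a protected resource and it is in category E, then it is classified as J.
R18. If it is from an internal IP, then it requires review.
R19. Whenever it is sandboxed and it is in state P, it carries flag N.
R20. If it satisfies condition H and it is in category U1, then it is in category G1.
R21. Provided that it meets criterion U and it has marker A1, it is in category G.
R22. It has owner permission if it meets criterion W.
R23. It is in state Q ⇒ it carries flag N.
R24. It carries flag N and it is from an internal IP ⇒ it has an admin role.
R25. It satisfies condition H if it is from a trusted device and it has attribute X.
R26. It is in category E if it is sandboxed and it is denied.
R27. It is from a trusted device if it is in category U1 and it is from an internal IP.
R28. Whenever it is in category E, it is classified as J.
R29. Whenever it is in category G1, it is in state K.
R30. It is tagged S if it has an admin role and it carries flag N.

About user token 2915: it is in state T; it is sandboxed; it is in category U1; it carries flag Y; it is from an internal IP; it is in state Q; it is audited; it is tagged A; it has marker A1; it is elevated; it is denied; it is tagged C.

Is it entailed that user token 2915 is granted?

No

Forward chaining from the given facts derives: is classified as M, requires review, carries flag N, has an admin role, is in category E, is from a trusted device, is classified as J, is tagged S, has marker V, is logged for compliance, meets criterion W, carries flag F, has owner permission.
The only rule concluding "it is granted" is R1, which needs "it is in state K"; that is never established.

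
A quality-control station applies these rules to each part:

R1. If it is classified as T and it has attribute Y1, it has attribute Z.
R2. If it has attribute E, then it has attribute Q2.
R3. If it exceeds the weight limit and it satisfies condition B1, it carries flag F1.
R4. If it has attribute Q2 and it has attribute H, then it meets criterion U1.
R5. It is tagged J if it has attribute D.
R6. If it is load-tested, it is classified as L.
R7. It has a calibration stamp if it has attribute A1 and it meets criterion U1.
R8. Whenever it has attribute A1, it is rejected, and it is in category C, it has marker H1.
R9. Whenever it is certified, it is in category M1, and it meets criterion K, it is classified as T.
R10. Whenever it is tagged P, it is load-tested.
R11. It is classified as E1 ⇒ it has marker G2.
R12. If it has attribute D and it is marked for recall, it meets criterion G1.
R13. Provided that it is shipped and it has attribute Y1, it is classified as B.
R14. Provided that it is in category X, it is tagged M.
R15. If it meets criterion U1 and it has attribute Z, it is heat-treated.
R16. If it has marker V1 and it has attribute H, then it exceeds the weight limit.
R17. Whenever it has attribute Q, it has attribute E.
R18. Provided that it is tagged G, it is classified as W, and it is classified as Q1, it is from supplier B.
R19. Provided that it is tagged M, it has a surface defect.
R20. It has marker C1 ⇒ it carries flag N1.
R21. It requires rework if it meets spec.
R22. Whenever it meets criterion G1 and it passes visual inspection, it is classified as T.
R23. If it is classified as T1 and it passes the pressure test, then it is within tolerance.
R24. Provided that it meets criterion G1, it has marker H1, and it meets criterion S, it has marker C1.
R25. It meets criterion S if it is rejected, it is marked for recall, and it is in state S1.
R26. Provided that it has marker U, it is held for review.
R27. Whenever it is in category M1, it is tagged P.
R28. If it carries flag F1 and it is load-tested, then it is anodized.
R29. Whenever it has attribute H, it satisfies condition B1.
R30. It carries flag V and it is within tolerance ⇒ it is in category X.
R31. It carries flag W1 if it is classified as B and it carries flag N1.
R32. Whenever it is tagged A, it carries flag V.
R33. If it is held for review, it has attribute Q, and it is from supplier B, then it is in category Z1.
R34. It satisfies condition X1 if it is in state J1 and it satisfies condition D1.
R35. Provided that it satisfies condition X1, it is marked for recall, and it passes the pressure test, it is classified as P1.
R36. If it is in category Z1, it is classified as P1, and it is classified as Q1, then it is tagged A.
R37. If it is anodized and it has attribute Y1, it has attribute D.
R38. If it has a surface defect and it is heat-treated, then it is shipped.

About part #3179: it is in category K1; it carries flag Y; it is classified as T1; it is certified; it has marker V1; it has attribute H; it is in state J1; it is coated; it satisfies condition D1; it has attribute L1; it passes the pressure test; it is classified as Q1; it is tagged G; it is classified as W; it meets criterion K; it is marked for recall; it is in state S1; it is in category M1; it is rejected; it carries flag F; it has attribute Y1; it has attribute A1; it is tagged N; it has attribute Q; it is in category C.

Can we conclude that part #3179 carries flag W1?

No

Forward chaining from the given facts derives: has marker H1, is classified as T, exceeds the weight limit, has attribute E, is from supplier B, is within tolerance, meets criterion S, is tagged P, satisfies condition B1, satisfies condition X1, is classified as P1, has attribute Z, has attribute Q2, carries flag F1, meets criterion U1, has a calibration stamp, is load-tested, is heat-treated, is anodized, has attribute D, is tagged J, is classified as L, meets criterion G1, has marker C1, carries flag N1.
The only rule concluding "it carries flag W1" is R31, which needs "it is classified as B"; that is never established.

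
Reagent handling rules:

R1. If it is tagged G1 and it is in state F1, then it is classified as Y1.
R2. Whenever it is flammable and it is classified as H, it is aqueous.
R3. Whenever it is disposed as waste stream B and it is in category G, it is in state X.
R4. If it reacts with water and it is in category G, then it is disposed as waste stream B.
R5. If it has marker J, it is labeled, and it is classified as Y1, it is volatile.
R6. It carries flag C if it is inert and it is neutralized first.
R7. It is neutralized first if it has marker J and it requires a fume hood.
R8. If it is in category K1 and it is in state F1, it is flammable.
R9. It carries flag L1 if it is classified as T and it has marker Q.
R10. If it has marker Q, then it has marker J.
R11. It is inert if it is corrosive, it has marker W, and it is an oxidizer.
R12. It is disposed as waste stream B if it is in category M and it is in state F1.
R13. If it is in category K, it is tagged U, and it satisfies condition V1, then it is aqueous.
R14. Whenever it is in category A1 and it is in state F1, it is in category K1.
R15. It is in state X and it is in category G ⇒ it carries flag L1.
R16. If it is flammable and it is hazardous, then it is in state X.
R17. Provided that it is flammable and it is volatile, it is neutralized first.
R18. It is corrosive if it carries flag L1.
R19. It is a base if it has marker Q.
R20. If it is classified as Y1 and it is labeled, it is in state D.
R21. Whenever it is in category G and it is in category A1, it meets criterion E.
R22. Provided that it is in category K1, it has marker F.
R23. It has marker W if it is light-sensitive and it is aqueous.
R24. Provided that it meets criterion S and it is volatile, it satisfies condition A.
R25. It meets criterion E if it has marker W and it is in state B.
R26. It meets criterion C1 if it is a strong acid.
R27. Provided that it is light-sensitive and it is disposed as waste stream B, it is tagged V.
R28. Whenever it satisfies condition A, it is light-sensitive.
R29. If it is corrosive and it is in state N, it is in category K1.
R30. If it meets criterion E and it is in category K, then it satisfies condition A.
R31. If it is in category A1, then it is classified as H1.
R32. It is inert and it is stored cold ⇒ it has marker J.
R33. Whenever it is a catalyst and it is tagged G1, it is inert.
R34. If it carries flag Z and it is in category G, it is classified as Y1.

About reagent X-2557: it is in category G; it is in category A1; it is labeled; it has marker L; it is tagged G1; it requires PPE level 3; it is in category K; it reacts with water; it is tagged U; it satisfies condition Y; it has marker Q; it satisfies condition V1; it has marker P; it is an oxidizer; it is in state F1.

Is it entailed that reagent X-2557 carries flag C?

Yes

By R1 (it is tagged G1, it is in state F1): it is classified as Y1.
By R4 (it reacts with water, it is in category G): it is disposed as waste stream B.
By R10 (it has marker Q): it has marker J.
By R13 (it is in category K, it is tagged U, it satisfies condition V1): it is aqueous.
By R14 (it is in category A1, it is in state F1): it is in category K1.
By R21 (it is in category G, it is in category A1): it meets criterion E.
By R30 (it meets criterion E, it is in category K): it satisfies condition A.
By R3 (it is disposed as waste stream B, it is in category G): it is in state X.
By R5 (it has marker J, it is labeled, it is classified as Y1): it is volatile.
By R8 (it is in category K1, it is in state F1): it is flammable.
By R15 (it is in state X, it is in category G): it carries flag L1.
By R17 (it is flammable, it is volatile): it is neutralized first.
By R18 (it carries flag L1): it is corrosive.
By R28 (it satisfies condition A): it is light-sensitive.
By R23 (it is light-sensitive, it is aqueous): it has marker W.
By R11 (it is corrosive, it has marker W, it is an oxidizer): it is inert.
By R6 (it is inert, it is neutralized first): it carries flag C.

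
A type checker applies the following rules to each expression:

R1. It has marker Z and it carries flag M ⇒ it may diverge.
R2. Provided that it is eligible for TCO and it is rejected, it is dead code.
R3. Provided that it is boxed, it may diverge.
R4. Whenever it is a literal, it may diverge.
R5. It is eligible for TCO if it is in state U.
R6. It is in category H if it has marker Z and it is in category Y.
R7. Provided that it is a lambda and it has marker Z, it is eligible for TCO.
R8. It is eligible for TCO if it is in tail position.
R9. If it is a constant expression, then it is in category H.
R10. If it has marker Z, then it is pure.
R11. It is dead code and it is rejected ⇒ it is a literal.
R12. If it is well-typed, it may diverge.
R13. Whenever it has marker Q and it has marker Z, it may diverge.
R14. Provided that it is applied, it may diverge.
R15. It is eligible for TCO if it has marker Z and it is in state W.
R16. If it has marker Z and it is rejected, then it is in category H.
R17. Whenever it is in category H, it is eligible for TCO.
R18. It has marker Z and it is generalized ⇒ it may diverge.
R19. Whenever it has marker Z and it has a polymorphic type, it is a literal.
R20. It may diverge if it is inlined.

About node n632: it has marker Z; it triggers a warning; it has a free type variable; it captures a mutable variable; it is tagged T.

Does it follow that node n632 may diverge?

No

Forward chaining from the given facts derives: is pure.
Rules concluding "it may diverge": R1 needs "it carries flag M"; R3 needs "it is boxed"; R4 needs "it is a literal"; R12 needs "it is well-typed"; R13 needs "it has marker Q"; R14 needs "it is applied"; R18 needs "it is generalized"; R20 needs "it is inlined" — none of these are established.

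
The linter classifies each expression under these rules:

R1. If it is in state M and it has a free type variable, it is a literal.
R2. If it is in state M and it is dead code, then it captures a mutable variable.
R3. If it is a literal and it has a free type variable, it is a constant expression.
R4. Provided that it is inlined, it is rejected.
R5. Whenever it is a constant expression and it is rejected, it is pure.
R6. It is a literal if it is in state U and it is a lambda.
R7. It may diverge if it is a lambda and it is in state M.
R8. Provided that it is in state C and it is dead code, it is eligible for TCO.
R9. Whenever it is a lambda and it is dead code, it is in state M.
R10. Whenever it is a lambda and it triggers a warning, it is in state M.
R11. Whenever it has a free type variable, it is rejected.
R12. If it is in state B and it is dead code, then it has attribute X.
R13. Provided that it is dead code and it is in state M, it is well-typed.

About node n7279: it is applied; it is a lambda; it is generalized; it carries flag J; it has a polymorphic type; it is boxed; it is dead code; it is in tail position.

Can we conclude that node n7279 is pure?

No

Forward chaining from the given facts derives: is in state M, is well-typed, captures a mutable variable, may diverge.
The only rule concluding "it is pure" is R5, which needs "it is a constant expression"; that is never established.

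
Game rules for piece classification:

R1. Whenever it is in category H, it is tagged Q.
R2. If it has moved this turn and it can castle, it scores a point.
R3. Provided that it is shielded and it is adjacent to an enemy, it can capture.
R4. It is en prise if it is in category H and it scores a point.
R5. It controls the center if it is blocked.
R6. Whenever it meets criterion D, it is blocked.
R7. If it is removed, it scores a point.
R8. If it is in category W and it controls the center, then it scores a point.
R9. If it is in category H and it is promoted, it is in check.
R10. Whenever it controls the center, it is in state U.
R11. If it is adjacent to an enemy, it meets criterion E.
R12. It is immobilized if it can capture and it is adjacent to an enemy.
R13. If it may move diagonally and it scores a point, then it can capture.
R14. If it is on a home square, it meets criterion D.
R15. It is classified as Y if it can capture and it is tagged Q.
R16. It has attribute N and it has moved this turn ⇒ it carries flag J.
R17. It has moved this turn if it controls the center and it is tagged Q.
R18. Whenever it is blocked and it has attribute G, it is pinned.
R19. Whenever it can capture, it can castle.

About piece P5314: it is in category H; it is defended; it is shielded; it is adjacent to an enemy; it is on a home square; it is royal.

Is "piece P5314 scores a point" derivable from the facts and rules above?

By R1 (it is in category H): it is tagged Q.
By R3 (it is shielded, it is adjacent to an enemy): it can capture.
By R14 (it is on a home square): it meets criterion D.
By R19 (it can capture): it can castle.
By R6 (it meets criterion D): it is blocked.
By R5 (it is blocked): it controls the center.
By R17 (it controls the center, it is tagged Q): it has moved this turn.
By R2 (it has moved this turn, it can castle): it scores a point.

Yes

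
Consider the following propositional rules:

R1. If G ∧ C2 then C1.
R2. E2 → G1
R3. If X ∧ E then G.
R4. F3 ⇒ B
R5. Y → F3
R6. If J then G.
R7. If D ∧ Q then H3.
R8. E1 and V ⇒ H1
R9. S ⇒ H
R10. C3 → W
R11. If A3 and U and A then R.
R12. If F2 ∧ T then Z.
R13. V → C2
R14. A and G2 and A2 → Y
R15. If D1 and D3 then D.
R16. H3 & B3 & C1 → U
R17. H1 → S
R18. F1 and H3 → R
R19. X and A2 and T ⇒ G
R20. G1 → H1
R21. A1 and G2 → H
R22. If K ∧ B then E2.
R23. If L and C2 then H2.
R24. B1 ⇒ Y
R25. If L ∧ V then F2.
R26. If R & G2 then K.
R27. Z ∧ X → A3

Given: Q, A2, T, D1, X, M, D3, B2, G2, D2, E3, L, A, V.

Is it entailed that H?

No

Forward chaining from the given facts derives: C2, Y, D, G, H2, F2, C1, F3, H3, Z, A3, B.
Rules concluding H: R9 needs S; R21 needs A1 — none of these are established.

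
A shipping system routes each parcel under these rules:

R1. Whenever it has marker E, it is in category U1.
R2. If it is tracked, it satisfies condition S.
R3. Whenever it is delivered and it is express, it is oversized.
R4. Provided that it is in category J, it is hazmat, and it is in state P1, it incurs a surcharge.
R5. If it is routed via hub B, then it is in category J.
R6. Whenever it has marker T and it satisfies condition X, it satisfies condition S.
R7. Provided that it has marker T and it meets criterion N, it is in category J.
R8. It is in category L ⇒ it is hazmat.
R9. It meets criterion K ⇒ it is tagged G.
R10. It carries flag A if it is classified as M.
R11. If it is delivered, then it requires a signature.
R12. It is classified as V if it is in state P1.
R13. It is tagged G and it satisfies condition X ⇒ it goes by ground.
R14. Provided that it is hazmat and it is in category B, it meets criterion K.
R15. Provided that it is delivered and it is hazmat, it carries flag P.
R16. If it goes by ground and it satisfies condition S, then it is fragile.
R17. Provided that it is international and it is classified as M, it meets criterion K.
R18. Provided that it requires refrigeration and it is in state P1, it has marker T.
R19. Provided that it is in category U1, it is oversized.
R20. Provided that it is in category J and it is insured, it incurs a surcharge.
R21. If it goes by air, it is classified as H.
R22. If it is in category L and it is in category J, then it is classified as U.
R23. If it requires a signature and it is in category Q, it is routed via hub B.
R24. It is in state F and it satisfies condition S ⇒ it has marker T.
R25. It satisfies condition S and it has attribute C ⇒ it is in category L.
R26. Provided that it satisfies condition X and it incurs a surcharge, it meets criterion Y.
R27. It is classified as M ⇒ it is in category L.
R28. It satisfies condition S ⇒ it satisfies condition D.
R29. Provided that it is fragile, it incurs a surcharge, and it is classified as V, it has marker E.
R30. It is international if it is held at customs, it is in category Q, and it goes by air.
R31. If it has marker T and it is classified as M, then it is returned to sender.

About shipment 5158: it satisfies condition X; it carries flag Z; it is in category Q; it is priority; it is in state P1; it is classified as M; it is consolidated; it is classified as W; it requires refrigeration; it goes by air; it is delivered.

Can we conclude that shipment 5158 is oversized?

No

Forward chaining from the given facts derives: carries flag A, requires a signature, is classified as V, has marker T, is classified as H, is routed via hub B, is in category L, is returned to sender, is in category J, satisfies condition S, is hazmat, carries flag P, is classified as U, satisfies condition D, incurs a surcharge, meets criterion Y.
Rules concluding "it is oversized": R3 needs "it is express"; R19 needs "it is in category U1" — none of these are established.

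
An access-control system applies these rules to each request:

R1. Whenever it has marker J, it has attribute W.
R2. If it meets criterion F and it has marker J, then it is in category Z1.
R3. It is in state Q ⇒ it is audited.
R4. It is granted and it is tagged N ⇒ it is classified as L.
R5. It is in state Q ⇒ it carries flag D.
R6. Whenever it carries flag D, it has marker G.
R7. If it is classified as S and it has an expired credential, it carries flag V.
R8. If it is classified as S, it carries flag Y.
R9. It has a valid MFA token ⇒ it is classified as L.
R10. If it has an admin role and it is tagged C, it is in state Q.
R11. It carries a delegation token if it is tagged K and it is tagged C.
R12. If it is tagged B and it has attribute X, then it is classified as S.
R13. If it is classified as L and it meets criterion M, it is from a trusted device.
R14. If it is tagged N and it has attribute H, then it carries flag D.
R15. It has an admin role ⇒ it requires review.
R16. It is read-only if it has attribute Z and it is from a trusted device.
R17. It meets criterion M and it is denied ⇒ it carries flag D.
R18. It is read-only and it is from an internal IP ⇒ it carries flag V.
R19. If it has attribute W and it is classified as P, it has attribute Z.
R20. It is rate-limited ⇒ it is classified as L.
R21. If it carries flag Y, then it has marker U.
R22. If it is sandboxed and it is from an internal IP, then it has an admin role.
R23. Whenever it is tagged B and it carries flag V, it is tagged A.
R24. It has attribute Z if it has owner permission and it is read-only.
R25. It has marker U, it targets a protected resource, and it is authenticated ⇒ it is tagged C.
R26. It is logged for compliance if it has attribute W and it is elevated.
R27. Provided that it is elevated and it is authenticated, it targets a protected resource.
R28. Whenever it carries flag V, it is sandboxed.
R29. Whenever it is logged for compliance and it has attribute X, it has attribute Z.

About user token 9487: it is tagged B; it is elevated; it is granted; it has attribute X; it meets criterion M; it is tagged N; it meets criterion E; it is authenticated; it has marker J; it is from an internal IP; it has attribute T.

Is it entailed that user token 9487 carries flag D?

Yes

By R1 (it has marker J): it has attribute W.
By R4 (it is granted, it is tagged N): it is classified as L.
By R12 (it is tagged B, it has attribute X): it is classified as S.
By R13 (it is classified as L, it meets criterion M): it is from a trusted device.
By R26 (it has attribute W, it is elevated): it is logged for compliance.
By R27 (it is elevated, it is authenticated): it targets a protected resource.
By R29 (it is logged for compliance, it has attribute X): it has attribute Z.
By R8 (it is classified as S): it carries flag Y.
By R16 (it has attribute Z, it is from a trusted device): it is read-only.
By R18 (it is read-only, it is from an internal IP): it carries flag V.
By R21 (it carries flag Y): it has marker U.
By R25 (it has marker U, it targets a protected resource, it is authenticated): it is tagged C.
By R28 (it carries flag V): it is sandboxed.
By R22 (it is sandboxed, it is from an internal IP): it has an admin role.
By R10 (it has an admin role, it is tagged C): it is in state Q.
By R5 (it is in state Q): it carries flag D.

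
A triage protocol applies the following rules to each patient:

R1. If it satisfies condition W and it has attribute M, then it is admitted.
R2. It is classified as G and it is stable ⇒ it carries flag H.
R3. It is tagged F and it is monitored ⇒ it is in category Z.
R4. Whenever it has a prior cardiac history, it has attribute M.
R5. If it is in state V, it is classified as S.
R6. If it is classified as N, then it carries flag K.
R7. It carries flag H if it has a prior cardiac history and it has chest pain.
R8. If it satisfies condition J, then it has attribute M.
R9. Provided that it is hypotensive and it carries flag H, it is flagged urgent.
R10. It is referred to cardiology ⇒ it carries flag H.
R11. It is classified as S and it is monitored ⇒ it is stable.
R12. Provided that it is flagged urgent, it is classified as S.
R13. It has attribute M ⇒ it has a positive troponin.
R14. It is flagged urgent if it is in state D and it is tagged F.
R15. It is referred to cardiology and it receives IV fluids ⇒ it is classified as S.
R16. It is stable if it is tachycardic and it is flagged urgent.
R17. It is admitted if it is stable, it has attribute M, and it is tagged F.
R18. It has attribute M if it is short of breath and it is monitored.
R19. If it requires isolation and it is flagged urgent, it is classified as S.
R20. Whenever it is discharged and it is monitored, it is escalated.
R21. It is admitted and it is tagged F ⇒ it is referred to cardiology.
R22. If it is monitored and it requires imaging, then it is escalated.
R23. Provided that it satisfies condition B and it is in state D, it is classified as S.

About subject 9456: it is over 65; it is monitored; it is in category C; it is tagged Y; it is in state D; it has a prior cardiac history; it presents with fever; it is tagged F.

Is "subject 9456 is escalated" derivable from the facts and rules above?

Forward chaining from the given facts derives: is in category Z, has attribute M, has a positive troponin, is flagged urgent, is classified as S, is stable, is admitted, is referred to cardiology, carries flag H.
Rules concluding "it is escalated": R20 needs "it is discharged"; R22 needs "it requires imaging" — none of these are established.

No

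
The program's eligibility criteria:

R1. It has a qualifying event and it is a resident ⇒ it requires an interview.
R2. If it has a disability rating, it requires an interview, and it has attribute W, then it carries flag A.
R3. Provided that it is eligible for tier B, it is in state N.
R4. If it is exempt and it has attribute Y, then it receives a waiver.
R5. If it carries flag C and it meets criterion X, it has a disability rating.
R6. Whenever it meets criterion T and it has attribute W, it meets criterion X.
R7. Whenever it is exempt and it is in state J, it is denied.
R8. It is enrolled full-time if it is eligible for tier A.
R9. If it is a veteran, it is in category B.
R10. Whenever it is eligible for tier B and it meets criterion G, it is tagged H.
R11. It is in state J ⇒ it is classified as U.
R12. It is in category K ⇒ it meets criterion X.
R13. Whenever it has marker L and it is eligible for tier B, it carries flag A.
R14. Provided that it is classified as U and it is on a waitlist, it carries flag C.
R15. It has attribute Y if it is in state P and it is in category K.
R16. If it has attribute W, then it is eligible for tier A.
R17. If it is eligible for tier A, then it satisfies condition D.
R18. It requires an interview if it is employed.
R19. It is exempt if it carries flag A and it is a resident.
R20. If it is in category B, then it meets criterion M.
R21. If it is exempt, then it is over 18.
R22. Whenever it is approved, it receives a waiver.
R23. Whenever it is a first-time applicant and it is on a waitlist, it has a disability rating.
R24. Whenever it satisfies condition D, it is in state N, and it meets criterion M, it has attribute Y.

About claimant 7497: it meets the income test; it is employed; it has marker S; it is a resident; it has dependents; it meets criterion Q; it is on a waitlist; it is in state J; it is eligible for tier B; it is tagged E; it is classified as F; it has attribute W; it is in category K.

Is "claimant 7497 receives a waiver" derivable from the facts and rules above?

No

Forward chaining from the given facts derives: is in state N, is classified as U, meets criterion X, carries flag C, is eligible for tier A, satisfies condition D, requires an interview, has a disability rating, is enrolled full-time, carries flag A, is exempt, is over 18, is denied.
Rules concluding "it receives a waiver": R4 needs "it has attribute Y"; R22 needs "it is approved" — none of these are established.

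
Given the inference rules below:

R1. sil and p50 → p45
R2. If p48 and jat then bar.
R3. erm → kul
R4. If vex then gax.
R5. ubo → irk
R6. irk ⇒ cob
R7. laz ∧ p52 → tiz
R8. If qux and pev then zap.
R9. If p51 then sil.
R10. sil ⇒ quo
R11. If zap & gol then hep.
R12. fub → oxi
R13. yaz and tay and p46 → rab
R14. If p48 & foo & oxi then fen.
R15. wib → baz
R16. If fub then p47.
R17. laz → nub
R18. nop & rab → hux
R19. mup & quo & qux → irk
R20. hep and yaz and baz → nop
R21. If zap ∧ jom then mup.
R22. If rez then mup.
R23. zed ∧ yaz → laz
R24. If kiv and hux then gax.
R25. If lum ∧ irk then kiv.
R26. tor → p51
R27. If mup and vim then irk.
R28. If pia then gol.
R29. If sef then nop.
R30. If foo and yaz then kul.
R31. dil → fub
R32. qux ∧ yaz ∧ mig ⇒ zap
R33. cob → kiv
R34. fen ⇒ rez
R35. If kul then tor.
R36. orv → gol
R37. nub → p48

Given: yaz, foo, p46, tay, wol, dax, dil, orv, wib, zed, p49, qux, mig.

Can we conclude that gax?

Yes

rab  (by R13: yaz, tay, p46)
baz  (by R15: wib)
laz  (by R23: zed, yaz)
kul  (by R30: foo, yaz)
fub  (by R31: dil)
zap  (by R32: qux, yaz, mig)
tor  (by R35: kul)
gol  (by R36: orv)
hep  (by R11: zap, gol)
oxi  (by R12: fub)
nub  (by R17: laz)
nop  (by R20: hep, yaz, baz)
p51  (by R26: tor)
p48  (by R37: nub)
sil  (by R9: p51)
quo  (by R10: sil)
fen  (by R14: p48, foo, oxi)
hux  (by R18: nop, rab)
rez  (by R34: fen)
mup  (by R22: rez)
irk  (by R19: mup, quo, qux)
cob  (by R6: irk)
kiv  (by R33: cob)
gax  (by R24: kiv, hux)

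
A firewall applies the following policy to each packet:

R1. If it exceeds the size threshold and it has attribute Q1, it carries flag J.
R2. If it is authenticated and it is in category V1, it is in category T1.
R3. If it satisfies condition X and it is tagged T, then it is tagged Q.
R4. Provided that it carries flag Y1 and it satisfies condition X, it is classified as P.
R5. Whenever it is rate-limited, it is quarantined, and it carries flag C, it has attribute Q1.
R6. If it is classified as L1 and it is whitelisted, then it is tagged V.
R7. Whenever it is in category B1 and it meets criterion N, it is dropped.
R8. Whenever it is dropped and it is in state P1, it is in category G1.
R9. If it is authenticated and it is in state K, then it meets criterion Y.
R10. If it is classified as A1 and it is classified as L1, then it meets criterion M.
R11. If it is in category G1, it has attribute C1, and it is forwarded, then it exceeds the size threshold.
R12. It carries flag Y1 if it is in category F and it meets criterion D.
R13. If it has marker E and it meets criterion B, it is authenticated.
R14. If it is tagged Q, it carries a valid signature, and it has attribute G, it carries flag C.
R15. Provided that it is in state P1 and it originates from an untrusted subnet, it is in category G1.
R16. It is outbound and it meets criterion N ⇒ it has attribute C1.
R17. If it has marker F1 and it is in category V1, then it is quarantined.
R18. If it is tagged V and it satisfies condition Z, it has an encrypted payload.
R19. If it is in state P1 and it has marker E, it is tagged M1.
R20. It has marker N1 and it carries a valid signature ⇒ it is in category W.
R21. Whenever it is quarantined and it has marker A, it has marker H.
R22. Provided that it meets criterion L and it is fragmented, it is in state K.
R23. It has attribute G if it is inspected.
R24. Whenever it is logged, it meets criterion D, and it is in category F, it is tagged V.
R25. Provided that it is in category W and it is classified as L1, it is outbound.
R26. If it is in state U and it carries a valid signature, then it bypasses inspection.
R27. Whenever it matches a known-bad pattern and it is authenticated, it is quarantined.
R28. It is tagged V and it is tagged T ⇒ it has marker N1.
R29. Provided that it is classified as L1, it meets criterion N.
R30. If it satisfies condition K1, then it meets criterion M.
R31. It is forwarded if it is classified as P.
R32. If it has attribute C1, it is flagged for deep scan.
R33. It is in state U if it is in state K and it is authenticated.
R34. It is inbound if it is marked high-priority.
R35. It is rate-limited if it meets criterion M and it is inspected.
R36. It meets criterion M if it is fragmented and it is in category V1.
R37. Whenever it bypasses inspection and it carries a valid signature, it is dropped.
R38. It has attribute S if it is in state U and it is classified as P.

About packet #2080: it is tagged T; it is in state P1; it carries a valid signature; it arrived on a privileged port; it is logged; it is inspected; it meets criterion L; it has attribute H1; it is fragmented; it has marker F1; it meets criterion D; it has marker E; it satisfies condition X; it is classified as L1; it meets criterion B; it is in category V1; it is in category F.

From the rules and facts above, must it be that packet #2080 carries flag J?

Yes

By R3 (it satisfies condition X, it is tagged T): it is tagged Q.
By R12 (it is in category F, it meets criterion D): it carries flag Y1.
By R13 (it has marker E, it meets criterion B): it is authenticated.
By R17 (it has marker F1, it is in category V1): it is quarantined.
By R22 (it meets criterion L, it is fragmented): it is in state K.
By R23 (it is inspected): it has attribute G.
By R24 (it is logged, it meets criterion D, it is in category F): it is tagged V.
By R28 (it is tagged V, it is tagged T): it has marker N1.
By R29 (it is classified as L1): it meets criterion N.
By R33 (it is in state K, it is authenticated): it is in state U.
By R36 (it is fragmented, it is in category V1): it meets criterion M.
By R4 (it carries flag Y1, it satisfies condition X): it is classified as P.
By R14 (it is tagged Q, it carries a valid signature, it has attribute G): it carries flag C.
By R20 (it has marker N1, it carries a valid signature): it is in category W.
By R25 (it is in category W, it is classified as L1): it is outbound.
By R26 (it is in state U, it carries a valid signature): it bypasses inspection.
By R31 (it is classified as P): it is forwarded.
By R35 (it meets criterion M, it is inspected): it is rate-limited.
By R37 (it bypasses inspection, it carries a valid signature): it is dropped.
By R5 (it is rate-limited, it is quarantined, it carries flag C): it has attribute Q1.
By R8 (it is dropped, it is in state P1): it is in category G1.
By R16 (it is outbound, it meets criterion N): it has attribute C1.
By R11 (it is in category G1, it has attribute C1, it is forwarded): it exceeds the size threshold.
By R1 (it exceeds the size threshold, it has attribute Q1): it carries flag J.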